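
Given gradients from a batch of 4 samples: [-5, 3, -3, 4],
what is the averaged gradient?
Average gradient = -0.25

Average = (1/4)(-5 + 3 + -3 + 4) = -1/4 = -0.25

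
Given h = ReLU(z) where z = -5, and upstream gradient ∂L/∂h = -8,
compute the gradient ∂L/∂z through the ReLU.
∂L/∂z = 0

h = ReLU(-5) = 0
Since z < 0: ∂h/∂z = 0
∂L/∂z = ∂L/∂h · ∂h/∂z = -8 × 0 = 0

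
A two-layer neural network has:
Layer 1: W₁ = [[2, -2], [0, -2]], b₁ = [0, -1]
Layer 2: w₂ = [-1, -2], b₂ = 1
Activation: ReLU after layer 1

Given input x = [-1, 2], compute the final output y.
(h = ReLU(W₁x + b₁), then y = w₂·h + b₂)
y = 1

Layer 1 pre-activation: z₁ = [-6, -5]
After ReLU: h = [0, 0]
Layer 2 output: y = -1×0 + -2×0 + 1 = 1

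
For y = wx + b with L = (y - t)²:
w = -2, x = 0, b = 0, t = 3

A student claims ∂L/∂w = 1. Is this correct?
Incorrect

y = (-2)(0) + 0 = 0
∂L/∂y = 2(y - t) = 2(0 - 3) = -6
∂y/∂w = x = 0
∂L/∂w = -6 × 0 = 0

Claimed value: 1
Incorrect: The correct gradient is 0.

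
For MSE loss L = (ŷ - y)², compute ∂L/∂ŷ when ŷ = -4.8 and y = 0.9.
∂L/∂ŷ = -11.4

∂L/∂ŷ = 2(ŷ - y) = 2(-4.8 - 0.9) = 2(-5.7) = -11.4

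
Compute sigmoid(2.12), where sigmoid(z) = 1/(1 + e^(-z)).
0.8928

sigmoid(2.12) = 1/(1 + e^(-2.12)) = 1/(1 + 0.12) = 0.8928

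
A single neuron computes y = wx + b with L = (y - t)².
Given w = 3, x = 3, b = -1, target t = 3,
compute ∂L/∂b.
∂L/∂b = 10

y = wx + b = (3)(3) + -1 = 8
∂L/∂y = 2(y - t) = 2(8 - 3) = 10
∂y/∂b = 1
∂L/∂b = ∂L/∂y · ∂y/∂b = 10 × 1 = 10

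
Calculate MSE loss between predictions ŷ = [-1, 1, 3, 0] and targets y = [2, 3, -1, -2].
MSE = 8.25

MSE = (1/4)((-1-2)² + (1-3)² + (3--1)² + (0--2)²) = (1/4)(9 + 4 + 16 + 4) = 8.25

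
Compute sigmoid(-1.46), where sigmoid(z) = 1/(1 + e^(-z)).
0.1885

sigmoid(-1.46) = 1/(1 + e^(1.46)) = 1/(1 + 4.306) = 0.1885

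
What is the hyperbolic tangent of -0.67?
-0.585

tanh(-0.67) = (e^(-0.67) - e^(0.67))/(e^(-0.67) + e^(0.67)) = -0.585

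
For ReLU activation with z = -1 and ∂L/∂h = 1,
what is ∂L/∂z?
∂L/∂z = 0

h = ReLU(-1) = 0
Since z < 0: ∂h/∂z = 0
∂L/∂z = ∂L/∂h · ∂h/∂z = 1 × 0 = 0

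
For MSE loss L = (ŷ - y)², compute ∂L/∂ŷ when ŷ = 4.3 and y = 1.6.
∂L/∂ŷ = 5.4

∂L/∂ŷ = 2(ŷ - y) = 2(4.3 - 1.6) = 2(2.7) = 5.4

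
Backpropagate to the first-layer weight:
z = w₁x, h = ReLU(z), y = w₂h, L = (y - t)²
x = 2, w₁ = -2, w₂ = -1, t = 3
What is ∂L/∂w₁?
∂L/∂w₁ = 0

Forward pass:
z = w₁x = -2×2 = -4
h = ReLU(-4) = 0
y = w₂h = -1×0 = 0

Backward pass:
∂L/∂y = 2(y - t) = 2(0 - 3) = -6
∂y/∂h = w₂ = -1
∂h/∂z = 0 (ReLU derivative)
∂z/∂w₁ = x = 2

∂L/∂w₁ = -6 × -1 × 0 × 2 = 0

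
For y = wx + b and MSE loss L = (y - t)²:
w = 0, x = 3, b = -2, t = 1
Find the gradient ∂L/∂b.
∂L/∂b = -6

y = wx + b = (0)(3) + -2 = -2
∂L/∂y = 2(y - t) = 2(-2 - 1) = -6
∂y/∂b = 1
∂L/∂b = ∂L/∂y · ∂y/∂b = -6 × 1 = -6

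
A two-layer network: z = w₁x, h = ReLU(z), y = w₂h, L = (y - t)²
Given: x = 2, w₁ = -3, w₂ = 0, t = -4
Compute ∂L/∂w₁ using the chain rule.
∂L/∂w₁ = 0

Forward pass:
z = w₁x = -3×2 = -6
h = ReLU(-6) = 0
y = w₂h = 0×0 = 0

Backward pass:
∂L/∂y = 2(y - t) = 2(0 - -4) = 8
∂y/∂h = w₂ = 0
∂h/∂z = 0 (ReLU derivative)
∂z/∂w₁ = x = 2

∂L/∂w₁ = 8 × 0 × 0 × 2 = 0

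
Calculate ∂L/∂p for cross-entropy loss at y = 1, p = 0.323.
∂L/∂p = -3.096

∂L/∂p = -y/p + (1-y)/(1-p) = -1/0.323 + 0 = -3.096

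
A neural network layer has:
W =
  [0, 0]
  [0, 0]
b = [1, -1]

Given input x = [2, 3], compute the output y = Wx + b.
y = [1, -1]

Wx = [0×2 + 0×3, 0×2 + 0×3]
   = [0, 0]
y = Wx + b = [0 + 1, 0 + -1] = [1, -1]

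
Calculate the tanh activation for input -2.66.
-0.9903

tanh(-2.66) = (e^(-2.66) - e^(2.66))/(e^(-2.66) + e^(2.66)) = -0.9903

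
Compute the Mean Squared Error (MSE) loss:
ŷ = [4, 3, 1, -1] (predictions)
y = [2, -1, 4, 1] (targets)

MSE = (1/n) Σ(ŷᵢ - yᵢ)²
MSE = 8.25

MSE = (1/4)((4-2)² + (3--1)² + (1-4)² + (-1-1)²) = (1/4)(4 + 16 + 9 + 4) = 8.25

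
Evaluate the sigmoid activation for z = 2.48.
0.9227

sigmoid(2.48) = 1/(1 + e^(-2.48)) = 1/(1 + 0.08374) = 0.9227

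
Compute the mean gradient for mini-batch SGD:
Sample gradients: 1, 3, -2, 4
Average gradient = 1.5

Average = (1/4)(1 + 3 + -2 + 4) = 6/4 = 1.5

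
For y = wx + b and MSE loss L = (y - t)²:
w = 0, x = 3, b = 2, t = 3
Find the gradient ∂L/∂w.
∂L/∂w = -6

y = wx + b = (0)(3) + 2 = 2
∂L/∂y = 2(y - t) = 2(2 - 3) = -2
∂y/∂w = x = 3
∂L/∂w = ∂L/∂y · ∂y/∂w = -2 × 3 = -6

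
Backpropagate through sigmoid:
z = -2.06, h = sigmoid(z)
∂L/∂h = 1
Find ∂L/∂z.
∂L/∂z = 0.1003

σ(-2.06) = 0.113
σ'(-2.06) = σ(-2.06)(1 - σ(-2.06)) = 0.113 × 0.887 = 0.1003
∂L/∂z = ∂L/∂h · σ'(z) = 1 × 0.1003 = 0.1003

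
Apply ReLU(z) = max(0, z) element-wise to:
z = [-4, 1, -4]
h = [0, 1, 0]

ReLU applied element-wise: max(0,-4)=0, max(0,1)=1, max(0,-4)=0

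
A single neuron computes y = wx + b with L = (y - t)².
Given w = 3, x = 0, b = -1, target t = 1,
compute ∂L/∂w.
∂L/∂w = 0

y = wx + b = (3)(0) + -1 = -1
∂L/∂y = 2(y - t) = 2(-1 - 1) = -4
∂y/∂w = x = 0
∂L/∂w = ∂L/∂y · ∂y/∂w = -4 × 0 = 0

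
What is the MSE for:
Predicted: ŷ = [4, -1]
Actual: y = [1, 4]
MSE = 17

MSE = (1/2)((4-1)² + (-1-4)²) = (1/2)(9 + 25) = 17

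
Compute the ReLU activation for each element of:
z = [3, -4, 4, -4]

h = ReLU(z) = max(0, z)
h = [3, 0, 4, 0]

ReLU applied element-wise: max(0,3)=3, max(0,-4)=0, max(0,4)=4, max(0,-4)=0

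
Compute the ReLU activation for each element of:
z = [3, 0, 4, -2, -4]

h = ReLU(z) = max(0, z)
h = [3, 0, 4, 0, 0]

ReLU applied element-wise: max(0,3)=3, max(0,0)=0, max(0,4)=4, max(0,-2)=0, max(0,-4)=0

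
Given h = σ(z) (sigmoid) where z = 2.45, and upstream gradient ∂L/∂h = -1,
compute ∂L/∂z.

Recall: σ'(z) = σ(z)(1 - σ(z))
∂L/∂z = -0.07313

σ(2.45) = 0.9206
σ'(2.45) = σ(2.45)(1 - σ(2.45)) = 0.9206 × 0.07944 = 0.07313
∂L/∂z = ∂L/∂h · σ'(z) = -1 × 0.07313 = -0.07313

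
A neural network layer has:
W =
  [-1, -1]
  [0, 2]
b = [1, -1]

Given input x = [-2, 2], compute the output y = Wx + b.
y = [1, 3]

Wx = [-1×-2 + -1×2, 0×-2 + 2×2]
   = [0, 4]
y = Wx + b = [0 + 1, 4 + -1] = [1, 3]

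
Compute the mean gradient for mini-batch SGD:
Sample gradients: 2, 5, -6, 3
Average gradient = 1

Average = (1/4)(2 + 5 + -6 + 3) = 4/4 = 1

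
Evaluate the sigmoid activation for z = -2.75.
0.06009

sigmoid(-2.75) = 1/(1 + e^(2.75)) = 1/(1 + 15.64) = 0.06009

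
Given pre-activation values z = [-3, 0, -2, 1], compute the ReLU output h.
h = [0, 0, 0, 1]

ReLU applied element-wise: max(0,-3)=0, max(0,0)=0, max(0,-2)=0, max(0,1)=1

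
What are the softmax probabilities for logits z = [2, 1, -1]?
p = [0.7054, 0.2595, 0.0351]

exp(z) = [7.389, 2.718, 0.3679]
Sum = 10.48
p = [0.7054, 0.2595, 0.0351]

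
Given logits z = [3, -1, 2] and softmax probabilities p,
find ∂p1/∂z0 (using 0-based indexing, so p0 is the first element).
∂p1/∂z0 = -0.009532

p = softmax(z) = [0.7214, 0.01321, 0.2654]
p1 = 0.01321, p0 = 0.7214

∂p1/∂z0 = -p1 × p0 = -0.01321 × 0.7214 = -0.009532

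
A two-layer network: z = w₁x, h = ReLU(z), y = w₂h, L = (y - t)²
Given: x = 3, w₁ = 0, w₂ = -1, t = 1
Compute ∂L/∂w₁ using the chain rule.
∂L/∂w₁ = 0

Forward pass:
z = w₁x = 0×3 = 0
h = ReLU(0) = 0
y = w₂h = -1×0 = 0

Backward pass:
∂L/∂y = 2(y - t) = 2(0 - 1) = -2
∂y/∂h = w₂ = -1
∂h/∂z = 0 (ReLU derivative)
∂z/∂w₁ = x = 3

∂L/∂w₁ = -2 × -1 × 0 × 3 = 0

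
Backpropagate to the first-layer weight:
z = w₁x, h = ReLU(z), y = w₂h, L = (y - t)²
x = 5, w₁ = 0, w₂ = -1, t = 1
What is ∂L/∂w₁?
∂L/∂w₁ = 0

Forward pass:
z = w₁x = 0×5 = 0
h = ReLU(0) = 0
y = w₂h = -1×0 = 0

Backward pass:
∂L/∂y = 2(y - t) = 2(0 - 1) = -2
∂y/∂h = w₂ = -1
∂h/∂z = 0 (ReLU derivative)
∂z/∂w₁ = x = 5

∂L/∂w₁ = -2 × -1 × 0 × 5 = 0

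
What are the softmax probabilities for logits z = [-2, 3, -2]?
p = [0.0066, 0.9867, 0.0066]

exp(z) = [0.1353, 20.09, 0.1353]
Sum = 20.36
p = [0.0066, 0.9867, 0.0066]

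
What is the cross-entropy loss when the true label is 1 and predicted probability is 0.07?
L = 2.659

L = -1·log(0.07) - 0·log(0.93) = -log(0.07) = 2.659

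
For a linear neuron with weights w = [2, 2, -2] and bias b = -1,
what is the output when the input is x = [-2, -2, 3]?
y = -15

y = (2)(-2) + (2)(-2) + (-2)(3) + -1 = -15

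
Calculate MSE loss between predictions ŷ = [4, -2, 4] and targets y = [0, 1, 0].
MSE = 13.67

MSE = (1/3)((4-0)² + (-2-1)² + (4-0)²) = (1/3)(16 + 9 + 16) = 13.67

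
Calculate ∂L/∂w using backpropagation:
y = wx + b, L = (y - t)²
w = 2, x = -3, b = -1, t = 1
∂L/∂w = 48

y = wx + b = (2)(-3) + -1 = -7
∂L/∂y = 2(y - t) = 2(-7 - 1) = -16
∂y/∂w = x = -3
∂L/∂w = ∂L/∂y · ∂y/∂w = -16 × -3 = 48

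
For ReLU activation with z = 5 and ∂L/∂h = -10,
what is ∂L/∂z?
∂L/∂z = -10

h = ReLU(5) = 5
Since z > 0: ∂h/∂z = 1
∂L/∂z = ∂L/∂h · ∂h/∂z = -10 × 1 = -10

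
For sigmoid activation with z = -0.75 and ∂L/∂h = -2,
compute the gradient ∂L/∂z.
∂L/∂z = -0.4358

σ(-0.75) = 0.3208
σ'(-0.75) = σ(-0.75)(1 - σ(-0.75)) = 0.3208 × 0.6792 = 0.2179
∂L/∂z = ∂L/∂h · σ'(z) = -2 × 0.2179 = -0.4358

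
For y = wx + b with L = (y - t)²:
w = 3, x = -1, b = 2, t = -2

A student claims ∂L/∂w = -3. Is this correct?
Incorrect

y = (3)(-1) + 2 = -1
∂L/∂y = 2(y - t) = 2(-1 - -2) = 2
∂y/∂w = x = -1
∂L/∂w = 2 × -1 = -2

Claimed value: -3
Incorrect: The correct gradient is -2.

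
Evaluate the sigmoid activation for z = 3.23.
0.9619

sigmoid(3.23) = 1/(1 + e^(-3.23)) = 1/(1 + 0.03956) = 0.9619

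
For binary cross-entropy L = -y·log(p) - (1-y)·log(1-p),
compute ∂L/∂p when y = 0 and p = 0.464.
∂L/∂p = 1.866

∂L/∂p = -y/p + (1-y)/(1-p) = 0 + 1/0.536 = 1.866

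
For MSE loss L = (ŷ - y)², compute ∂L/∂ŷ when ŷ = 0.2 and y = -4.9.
∂L/∂ŷ = 10.2

∂L/∂ŷ = 2(ŷ - y) = 2(0.2 - -4.9) = 2(5.1) = 10.2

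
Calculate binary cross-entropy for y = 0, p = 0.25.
L = 0.2877

L = -0·log(0.25) - 1·log(0.75) = -log(0.75) = 0.2877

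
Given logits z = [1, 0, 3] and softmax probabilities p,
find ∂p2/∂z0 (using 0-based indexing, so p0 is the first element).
∂p2/∂z0 = -0.09636

p = softmax(z) = [0.1142, 0.04201, 0.8438]
p2 = 0.8438, p0 = 0.1142

∂p2/∂z0 = -p2 × p0 = -0.8438 × 0.1142 = -0.09636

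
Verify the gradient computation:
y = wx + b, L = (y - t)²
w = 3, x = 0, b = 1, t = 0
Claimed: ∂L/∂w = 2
Incorrect

y = (3)(0) + 1 = 1
∂L/∂y = 2(y - t) = 2(1 - 0) = 2
∂y/∂w = x = 0
∂L/∂w = 2 × 0 = 0

Claimed value: 2
Incorrect: The correct gradient is 0.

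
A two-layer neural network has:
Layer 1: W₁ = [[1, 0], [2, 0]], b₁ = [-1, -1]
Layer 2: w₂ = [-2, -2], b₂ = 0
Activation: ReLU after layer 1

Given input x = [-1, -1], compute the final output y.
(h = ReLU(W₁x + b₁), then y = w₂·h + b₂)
y = 0

Layer 1 pre-activation: z₁ = [-2, -3]
After ReLU: h = [0, 0]
Layer 2 output: y = -2×0 + -2×0 + 0 = 0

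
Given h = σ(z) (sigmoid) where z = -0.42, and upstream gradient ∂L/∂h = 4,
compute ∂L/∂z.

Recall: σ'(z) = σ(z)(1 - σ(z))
∂L/∂z = 0.9572

σ(-0.42) = 0.3965
σ'(-0.42) = σ(-0.42)(1 - σ(-0.42)) = 0.3965 × 0.6035 = 0.2393
∂L/∂z = ∂L/∂h · σ'(z) = 4 × 0.2393 = 0.9572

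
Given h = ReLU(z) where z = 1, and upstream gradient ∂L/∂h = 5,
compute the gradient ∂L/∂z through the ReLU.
∂L/∂z = 5

h = ReLU(1) = 1
Since z > 0: ∂h/∂z = 1
∂L/∂z = ∂L/∂h · ∂h/∂z = 5 × 1 = 5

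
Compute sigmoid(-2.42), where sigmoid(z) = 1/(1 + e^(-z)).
0.08166

sigmoid(-2.42) = 1/(1 + e^(2.42)) = 1/(1 + 11.25) = 0.08166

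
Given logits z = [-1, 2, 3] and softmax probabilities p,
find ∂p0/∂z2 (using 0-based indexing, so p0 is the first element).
∂p0/∂z2 = -0.009532

p = softmax(z) = [0.01321, 0.2654, 0.7214]
p0 = 0.01321, p2 = 0.7214

∂p0/∂z2 = -p0 × p2 = -0.01321 × 0.7214 = -0.009532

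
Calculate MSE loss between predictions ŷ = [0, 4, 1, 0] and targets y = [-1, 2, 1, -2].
MSE = 2.25

MSE = (1/4)((0--1)² + (4-2)² + (1-1)² + (0--2)²) = (1/4)(1 + 4 + 0 + 4) = 2.25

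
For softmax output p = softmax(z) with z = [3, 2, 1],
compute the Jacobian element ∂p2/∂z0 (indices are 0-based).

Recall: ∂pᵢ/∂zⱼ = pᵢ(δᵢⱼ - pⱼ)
∂p2/∂z0 = -0.05989

p = softmax(z) = [0.6652, 0.2447, 0.09003]
p2 = 0.09003, p0 = 0.6652

∂p2/∂z0 = -p2 × p0 = -0.09003 × 0.6652 = -0.05989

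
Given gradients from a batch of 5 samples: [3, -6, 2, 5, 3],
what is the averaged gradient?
Average gradient = 1.4

Average = (1/5)(3 + -6 + 2 + 5 + 3) = 7/5 = 1.4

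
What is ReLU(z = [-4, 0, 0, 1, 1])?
h = [0, 0, 0, 1, 1]

ReLU applied element-wise: max(0,-4)=0, max(0,0)=0, max(0,0)=0, max(0,1)=1, max(0,1)=1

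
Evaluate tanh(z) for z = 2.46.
0.9855

tanh(2.46) = (e^(2.46) - e^(-2.46))/(e^(2.46) + e^(-2.46)) = 0.9855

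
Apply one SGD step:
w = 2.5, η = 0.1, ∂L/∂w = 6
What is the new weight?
w_new = 1.9

w_new = w - η·∂L/∂w = 2.5 - 0.1×(6) = 2.5 - (0.6) = 1.9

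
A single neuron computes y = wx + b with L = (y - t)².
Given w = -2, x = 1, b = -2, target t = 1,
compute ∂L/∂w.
∂L/∂w = -10

y = wx + b = (-2)(1) + -2 = -4
∂L/∂y = 2(y - t) = 2(-4 - 1) = -10
∂y/∂w = x = 1
∂L/∂w = ∂L/∂y · ∂y/∂w = -10 × 1 = -10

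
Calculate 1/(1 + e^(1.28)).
0.2176

sigmoid(-1.28) = 1/(1 + e^(1.28)) = 1/(1 + 3.597) = 0.2176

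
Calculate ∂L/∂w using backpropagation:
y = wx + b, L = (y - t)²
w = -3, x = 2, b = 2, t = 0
∂L/∂w = -16

y = wx + b = (-3)(2) + 2 = -4
∂L/∂y = 2(y - t) = 2(-4 - 0) = -8
∂y/∂w = x = 2
∂L/∂w = ∂L/∂y · ∂y/∂w = -8 × 2 = -16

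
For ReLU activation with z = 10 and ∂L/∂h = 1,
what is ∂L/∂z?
∂L/∂z = 1

h = ReLU(10) = 10
Since z > 0: ∂h/∂z = 1
∂L/∂z = ∂L/∂h · ∂h/∂z = 1 × 1 = 1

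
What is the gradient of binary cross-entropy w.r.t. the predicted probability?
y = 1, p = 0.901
∂L/∂p = -1.11

∂L/∂p = -y/p + (1-y)/(1-p) = -1/0.901 + 0 = -1.11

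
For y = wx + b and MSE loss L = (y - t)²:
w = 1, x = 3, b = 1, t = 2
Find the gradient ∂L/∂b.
∂L/∂b = 4

y = wx + b = (1)(3) + 1 = 4
∂L/∂y = 2(y - t) = 2(4 - 2) = 4
∂y/∂b = 1
∂L/∂b = ∂L/∂y · ∂y/∂b = 4 × 1 = 4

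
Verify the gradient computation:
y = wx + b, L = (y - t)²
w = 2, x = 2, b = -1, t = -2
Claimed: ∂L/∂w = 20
Correct

y = (2)(2) + -1 = 3
∂L/∂y = 2(y - t) = 2(3 - -2) = 10
∂y/∂w = x = 2
∂L/∂w = 10 × 2 = 20

Claimed value: 20
Correct: The correct gradient is 20.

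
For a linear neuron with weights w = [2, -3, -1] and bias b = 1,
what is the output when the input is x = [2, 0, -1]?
y = 6

y = (2)(2) + (-3)(0) + (-1)(-1) + 1 = 6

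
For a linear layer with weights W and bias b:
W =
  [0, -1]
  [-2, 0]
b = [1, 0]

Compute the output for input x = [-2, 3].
y = [-2, 4]

Wx = [0×-2 + -1×3, -2×-2 + 0×3]
   = [-3, 4]
y = Wx + b = [-3 + 1, 4 + 0] = [-2, 4]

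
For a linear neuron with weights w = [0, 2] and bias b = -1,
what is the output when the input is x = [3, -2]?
y = -5

y = (0)(3) + (2)(-2) + -1 = -5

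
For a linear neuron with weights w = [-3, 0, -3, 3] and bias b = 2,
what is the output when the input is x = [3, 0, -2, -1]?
y = -4

y = (-3)(3) + (0)(0) + (-3)(-2) + (3)(-1) + 2 = -4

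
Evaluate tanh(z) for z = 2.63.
0.9897

tanh(2.63) = (e^(2.63) - e^(-2.63))/(e^(2.63) + e^(-2.63)) = 0.9897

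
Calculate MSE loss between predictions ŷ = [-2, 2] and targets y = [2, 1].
MSE = 8.5

MSE = (1/2)((-2-2)² + (2-1)²) = (1/2)(16 + 1) = 8.5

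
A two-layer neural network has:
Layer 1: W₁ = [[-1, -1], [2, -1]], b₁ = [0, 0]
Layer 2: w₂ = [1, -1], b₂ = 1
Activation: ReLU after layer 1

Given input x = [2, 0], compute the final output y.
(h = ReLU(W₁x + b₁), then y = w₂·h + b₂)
y = -3

Layer 1 pre-activation: z₁ = [-2, 4]
After ReLU: h = [0, 4]
Layer 2 output: y = 1×0 + -1×4 + 1 = -3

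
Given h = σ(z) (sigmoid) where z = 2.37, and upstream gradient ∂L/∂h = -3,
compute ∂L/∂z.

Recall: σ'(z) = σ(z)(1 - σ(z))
∂L/∂z = -0.2345

σ(2.37) = 0.9145
σ'(2.37) = σ(2.37)(1 - σ(2.37)) = 0.9145 × 0.08549 = 0.07818
∂L/∂z = ∂L/∂h · σ'(z) = -3 × 0.07818 = -0.2345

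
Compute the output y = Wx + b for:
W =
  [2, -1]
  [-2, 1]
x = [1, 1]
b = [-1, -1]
y = [0, -2]

Wx = [2×1 + -1×1, -2×1 + 1×1]
   = [1, -1]
y = Wx + b = [1 + -1, -1 + -1] = [0, -2]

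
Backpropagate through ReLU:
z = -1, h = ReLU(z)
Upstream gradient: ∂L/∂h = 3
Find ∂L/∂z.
∂L/∂z = 0

h = ReLU(-1) = 0
Since z < 0: ∂h/∂z = 0
∂L/∂z = ∂L/∂h · ∂h/∂z = 3 × 0 = 0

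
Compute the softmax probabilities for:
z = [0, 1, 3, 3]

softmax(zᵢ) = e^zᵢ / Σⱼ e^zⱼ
p = [0.0228, 0.0619, 0.4576, 0.4576]

exp(z) = [1, 2.718, 20.09, 20.09]
Sum = 43.89
p = [0.0228, 0.0619, 0.4576, 0.4576]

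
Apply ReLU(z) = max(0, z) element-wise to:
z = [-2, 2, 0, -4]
h = [0, 2, 0, 0]

ReLU applied element-wise: max(0,-2)=0, max(0,2)=2, max(0,0)=0, max(0,-4)=0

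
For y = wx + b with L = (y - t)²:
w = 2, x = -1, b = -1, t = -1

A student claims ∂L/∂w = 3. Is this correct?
Incorrect

y = (2)(-1) + -1 = -3
∂L/∂y = 2(y - t) = 2(-3 - -1) = -4
∂y/∂w = x = -1
∂L/∂w = -4 × -1 = 4

Claimed value: 3
Incorrect: The correct gradient is 4.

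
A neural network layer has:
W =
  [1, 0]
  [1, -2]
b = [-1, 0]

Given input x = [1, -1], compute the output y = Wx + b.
y = [0, 3]

Wx = [1×1 + 0×-1, 1×1 + -2×-1]
   = [1, 3]
y = Wx + b = [1 + -1, 3 + 0] = [0, 3]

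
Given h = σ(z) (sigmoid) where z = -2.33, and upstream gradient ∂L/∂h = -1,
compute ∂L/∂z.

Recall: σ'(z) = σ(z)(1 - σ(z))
∂L/∂z = -0.08081

σ(-2.33) = 0.08867
σ'(-2.33) = σ(-2.33)(1 - σ(-2.33)) = 0.08867 × 0.9113 = 0.08081
∂L/∂z = ∂L/∂h · σ'(z) = -1 × 0.08081 = -0.08081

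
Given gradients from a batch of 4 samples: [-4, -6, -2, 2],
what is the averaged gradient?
Average gradient = -2.5

Average = (1/4)(-4 + -6 + -2 + 2) = -10/4 = -2.5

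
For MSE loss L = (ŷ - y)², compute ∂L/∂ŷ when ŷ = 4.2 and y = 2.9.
∂L/∂ŷ = 2.6

∂L/∂ŷ = 2(ŷ - y) = 2(4.2 - 2.9) = 2(1.3) = 2.6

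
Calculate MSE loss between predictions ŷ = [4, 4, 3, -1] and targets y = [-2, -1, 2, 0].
MSE = 15.75

MSE = (1/4)((4--2)² + (4--1)² + (3-2)² + (-1-0)²) = (1/4)(36 + 25 + 1 + 1) = 15.75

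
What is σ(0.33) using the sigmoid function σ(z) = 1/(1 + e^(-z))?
0.5818

sigmoid(0.33) = 1/(1 + e^(-0.33)) = 1/(1 + 0.7189) = 0.5818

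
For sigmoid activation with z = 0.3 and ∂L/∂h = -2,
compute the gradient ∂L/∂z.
∂L/∂z = -0.4889

σ(0.3) = 0.5744
σ'(0.3) = σ(0.3)(1 - σ(0.3)) = 0.5744 × 0.4256 = 0.2445
∂L/∂z = ∂L/∂h · σ'(z) = -2 × 0.2445 = -0.4889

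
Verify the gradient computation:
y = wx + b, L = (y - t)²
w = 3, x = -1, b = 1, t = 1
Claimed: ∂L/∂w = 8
Incorrect

y = (3)(-1) + 1 = -2
∂L/∂y = 2(y - t) = 2(-2 - 1) = -6
∂y/∂w = x = -1
∂L/∂w = -6 × -1 = 6

Claimed value: 8
Incorrect: The correct gradient is 6.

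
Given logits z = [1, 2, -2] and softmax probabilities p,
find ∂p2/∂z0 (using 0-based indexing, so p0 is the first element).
∂p2/∂z0 = -0.003507

p = softmax(z) = [0.2654, 0.7214, 0.01321]
p2 = 0.01321, p0 = 0.2654

∂p2/∂z0 = -p2 × p0 = -0.01321 × 0.2654 = -0.003507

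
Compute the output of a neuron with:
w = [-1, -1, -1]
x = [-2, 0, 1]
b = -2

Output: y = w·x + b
y = -1

y = (-1)(-2) + (-1)(0) + (-1)(1) + -2 = -1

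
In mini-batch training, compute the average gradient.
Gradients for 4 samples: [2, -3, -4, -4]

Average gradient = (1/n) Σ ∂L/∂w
Average gradient = -2.25

Average = (1/4)(2 + -3 + -4 + -4) = -9/4 = -2.25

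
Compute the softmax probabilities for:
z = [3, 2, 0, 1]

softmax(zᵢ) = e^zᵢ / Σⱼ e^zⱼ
p = [0.6439, 0.2369, 0.0321, 0.0871]

exp(z) = [20.09, 7.389, 1, 2.718]
Sum = 31.19
p = [0.6439, 0.2369, 0.0321, 0.0871]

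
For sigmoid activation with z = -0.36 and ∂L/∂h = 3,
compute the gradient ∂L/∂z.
∂L/∂z = 0.7262

σ(-0.36) = 0.411
σ'(-0.36) = σ(-0.36)(1 - σ(-0.36)) = 0.411 × 0.589 = 0.2421
∂L/∂z = ∂L/∂h · σ'(z) = 3 × 0.2421 = 0.7262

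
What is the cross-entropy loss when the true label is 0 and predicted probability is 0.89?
L = 2.207

L = -0·log(0.89) - 1·log(0.11) = -log(0.11) = 2.207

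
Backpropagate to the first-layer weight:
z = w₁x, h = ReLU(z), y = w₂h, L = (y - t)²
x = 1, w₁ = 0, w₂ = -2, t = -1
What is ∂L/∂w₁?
∂L/∂w₁ = 0

Forward pass:
z = w₁x = 0×1 = 0
h = ReLU(0) = 0
y = w₂h = -2×0 = 0

Backward pass:
∂L/∂y = 2(y - t) = 2(0 - -1) = 2
∂y/∂h = w₂ = -2
∂h/∂z = 0 (ReLU derivative)
∂z/∂w₁ = x = 1

∂L/∂w₁ = 2 × -2 × 0 × 1 = 0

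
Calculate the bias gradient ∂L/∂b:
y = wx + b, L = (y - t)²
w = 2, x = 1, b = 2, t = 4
∂L/∂b = 0

y = wx + b = (2)(1) + 2 = 4
∂L/∂y = 2(y - t) = 2(4 - 4) = 0
∂y/∂b = 1
∂L/∂b = ∂L/∂y · ∂y/∂b = 0 × 1 = 0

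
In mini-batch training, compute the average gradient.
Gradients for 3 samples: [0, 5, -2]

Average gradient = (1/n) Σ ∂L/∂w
Average gradient = 1

Average = (1/3)(0 + 5 + -2) = 3/3 = 1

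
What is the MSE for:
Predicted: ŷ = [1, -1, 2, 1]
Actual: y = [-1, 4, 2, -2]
MSE = 9.5

MSE = (1/4)((1--1)² + (-1-4)² + (2-2)² + (1--2)²) = (1/4)(4 + 25 + 0 + 9) = 9.5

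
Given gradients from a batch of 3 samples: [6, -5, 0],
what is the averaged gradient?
Average gradient = 0.3333

Average = (1/3)(6 + -5 + 0) = 1/3 = 0.3333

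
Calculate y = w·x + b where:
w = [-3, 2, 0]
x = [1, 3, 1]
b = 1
y = 4

y = (-3)(1) + (2)(3) + (0)(1) + 1 = 4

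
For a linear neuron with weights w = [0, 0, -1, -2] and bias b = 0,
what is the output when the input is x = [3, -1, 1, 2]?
y = -5

y = (0)(3) + (0)(-1) + (-1)(1) + (-2)(2) + 0 = -5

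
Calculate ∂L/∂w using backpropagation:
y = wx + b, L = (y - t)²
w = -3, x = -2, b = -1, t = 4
∂L/∂w = -4

y = wx + b = (-3)(-2) + -1 = 5
∂L/∂y = 2(y - t) = 2(5 - 4) = 2
∂y/∂w = x = -2
∂L/∂w = ∂L/∂y · ∂y/∂w = 2 × -2 = -4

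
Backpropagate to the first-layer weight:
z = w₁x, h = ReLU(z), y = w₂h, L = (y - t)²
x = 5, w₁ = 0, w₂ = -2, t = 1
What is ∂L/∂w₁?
∂L/∂w₁ = 0

Forward pass:
z = w₁x = 0×5 = 0
h = ReLU(0) = 0
y = w₂h = -2×0 = 0

Backward pass:
∂L/∂y = 2(y - t) = 2(0 - 1) = -2
∂y/∂h = w₂ = -2
∂h/∂z = 0 (ReLU derivative)
∂z/∂w₁ = x = 5

∂L/∂w₁ = -2 × -2 × 0 × 5 = 0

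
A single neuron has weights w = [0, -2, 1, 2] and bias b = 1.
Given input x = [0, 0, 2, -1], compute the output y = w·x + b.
y = 1

y = (0)(0) + (-2)(0) + (1)(2) + (2)(-1) + 1 = 1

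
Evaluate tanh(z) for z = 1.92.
0.9579

tanh(1.92) = (e^(1.92) - e^(-1.92))/(e^(1.92) + e^(-1.92)) = 0.9579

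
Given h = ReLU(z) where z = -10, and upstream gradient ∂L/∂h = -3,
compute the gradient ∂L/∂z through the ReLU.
∂L/∂z = 0

h = ReLU(-10) = 0
Since z < 0: ∂h/∂z = 0
∂L/∂z = ∂L/∂h · ∂h/∂z = -3 × 0 = 0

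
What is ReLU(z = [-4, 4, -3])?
h = [0, 4, 0]

ReLU applied element-wise: max(0,-4)=0, max(0,4)=4, max(0,-3)=0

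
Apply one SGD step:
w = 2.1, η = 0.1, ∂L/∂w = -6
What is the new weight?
w_new = 2.7

w_new = w - η·∂L/∂w = 2.1 - 0.1×(-6) = 2.1 - (-0.6) = 2.7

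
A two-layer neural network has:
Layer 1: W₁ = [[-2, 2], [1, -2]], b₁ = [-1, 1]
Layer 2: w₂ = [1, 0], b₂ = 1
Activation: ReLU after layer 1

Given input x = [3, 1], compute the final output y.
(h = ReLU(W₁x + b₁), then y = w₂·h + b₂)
y = 1

Layer 1 pre-activation: z₁ = [-5, 2]
After ReLU: h = [0, 2]
Layer 2 output: y = 1×0 + 0×2 + 1 = 1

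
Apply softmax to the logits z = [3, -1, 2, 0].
p = [0.6964, 0.0128, 0.2562, 0.0347]

exp(z) = [20.09, 0.3679, 7.389, 1]
Sum = 28.84
p = [0.6964, 0.0128, 0.2562, 0.0347]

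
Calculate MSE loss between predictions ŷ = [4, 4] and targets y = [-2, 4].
MSE = 18

MSE = (1/2)((4--2)² + (4-4)²) = (1/2)(36 + 0) = 18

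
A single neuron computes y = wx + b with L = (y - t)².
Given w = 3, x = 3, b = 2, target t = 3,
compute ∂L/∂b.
∂L/∂b = 16

y = wx + b = (3)(3) + 2 = 11
∂L/∂y = 2(y - t) = 2(11 - 3) = 16
∂y/∂b = 1
∂L/∂b = ∂L/∂y · ∂y/∂b = 16 × 1 = 16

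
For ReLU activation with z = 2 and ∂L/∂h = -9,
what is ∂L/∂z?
∂L/∂z = -9

h = ReLU(2) = 2
Since z > 0: ∂h/∂z = 1
∂L/∂z = ∂L/∂h · ∂h/∂z = -9 × 1 = -9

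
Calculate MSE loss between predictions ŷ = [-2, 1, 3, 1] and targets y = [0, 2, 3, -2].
MSE = 3.5

MSE = (1/4)((-2-0)² + (1-2)² + (3-3)² + (1--2)²) = (1/4)(4 + 1 + 0 + 9) = 3.5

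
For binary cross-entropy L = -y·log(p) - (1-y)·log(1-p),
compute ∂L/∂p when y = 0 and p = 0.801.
∂L/∂p = 5.025

∂L/∂p = -y/p + (1-y)/(1-p) = 0 + 1/0.199 = 5.025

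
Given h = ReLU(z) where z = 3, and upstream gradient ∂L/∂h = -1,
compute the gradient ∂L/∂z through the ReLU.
∂L/∂z = -1

h = ReLU(3) = 3
Since z > 0: ∂h/∂z = 1
∂L/∂z = ∂L/∂h · ∂h/∂z = -1 × 1 = -1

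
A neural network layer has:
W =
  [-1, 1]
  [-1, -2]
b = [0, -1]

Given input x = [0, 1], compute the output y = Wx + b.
y = [1, -3]

Wx = [-1×0 + 1×1, -1×0 + -2×1]
   = [1, -2]
y = Wx + b = [1 + 0, -2 + -1] = [1, -3]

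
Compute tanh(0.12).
0.1194

tanh(0.12) = (e^(0.12) - e^(-0.12))/(e^(0.12) + e^(-0.12)) = 0.1194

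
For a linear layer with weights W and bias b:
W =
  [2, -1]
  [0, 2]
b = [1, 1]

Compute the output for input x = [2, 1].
y = [4, 3]

Wx = [2×2 + -1×1, 0×2 + 2×1]
   = [3, 2]
y = Wx + b = [3 + 1, 2 + 1] = [4, 3]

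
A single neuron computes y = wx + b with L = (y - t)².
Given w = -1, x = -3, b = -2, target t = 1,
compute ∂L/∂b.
∂L/∂b = 0

y = wx + b = (-1)(-3) + -2 = 1
∂L/∂y = 2(y - t) = 2(1 - 1) = 0
∂y/∂b = 1
∂L/∂b = ∂L/∂y · ∂y/∂b = 0 × 1 = 0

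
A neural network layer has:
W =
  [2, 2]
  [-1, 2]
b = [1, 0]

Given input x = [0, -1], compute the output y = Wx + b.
y = [-1, -2]

Wx = [2×0 + 2×-1, -1×0 + 2×-1]
   = [-2, -2]
y = Wx + b = [-2 + 1, -2 + 0] = [-1, -2]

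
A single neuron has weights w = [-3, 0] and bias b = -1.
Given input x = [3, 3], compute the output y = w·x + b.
y = -10

y = (-3)(3) + (0)(3) + -1 = -10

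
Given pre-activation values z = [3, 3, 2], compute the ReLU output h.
h = [3, 3, 2]

ReLU applied element-wise: max(0,3)=3, max(0,3)=3, max(0,2)=2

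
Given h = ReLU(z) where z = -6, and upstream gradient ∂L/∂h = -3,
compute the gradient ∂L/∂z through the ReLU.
∂L/∂z = 0

h = ReLU(-6) = 0
Since z < 0: ∂h/∂z = 0
∂L/∂z = ∂L/∂h · ∂h/∂z = -3 × 0 = 0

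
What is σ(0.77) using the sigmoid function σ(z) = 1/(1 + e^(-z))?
0.6835

sigmoid(0.77) = 1/(1 + e^(-0.77)) = 1/(1 + 0.463) = 0.6835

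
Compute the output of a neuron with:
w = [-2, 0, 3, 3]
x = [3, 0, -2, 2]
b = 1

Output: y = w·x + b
y = -5

y = (-2)(3) + (0)(0) + (3)(-2) + (3)(2) + 1 = -5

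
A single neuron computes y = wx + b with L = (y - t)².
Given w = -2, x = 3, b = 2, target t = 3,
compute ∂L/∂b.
∂L/∂b = -14

y = wx + b = (-2)(3) + 2 = -4
∂L/∂y = 2(y - t) = 2(-4 - 3) = -14
∂y/∂b = 1
∂L/∂b = ∂L/∂y · ∂y/∂b = -14 × 1 = -14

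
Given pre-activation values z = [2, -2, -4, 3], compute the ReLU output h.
h = [2, 0, 0, 3]

ReLU applied element-wise: max(0,2)=2, max(0,-2)=0, max(0,-4)=0, max(0,3)=3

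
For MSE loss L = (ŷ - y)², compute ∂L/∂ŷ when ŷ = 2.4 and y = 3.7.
∂L/∂ŷ = -2.6

∂L/∂ŷ = 2(ŷ - y) = 2(2.4 - 3.7) = 2(-1.3) = -2.6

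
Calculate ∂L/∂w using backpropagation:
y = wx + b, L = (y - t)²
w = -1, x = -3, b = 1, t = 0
∂L/∂w = -24

y = wx + b = (-1)(-3) + 1 = 4
∂L/∂y = 2(y - t) = 2(4 - 0) = 8
∂y/∂w = x = -3
∂L/∂w = ∂L/∂y · ∂y/∂w = 8 × -3 = -24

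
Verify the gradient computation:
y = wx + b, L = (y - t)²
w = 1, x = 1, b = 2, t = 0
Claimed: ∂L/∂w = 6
Correct

y = (1)(1) + 2 = 3
∂L/∂y = 2(y - t) = 2(3 - 0) = 6
∂y/∂w = x = 1
∂L/∂w = 6 × 1 = 6

Claimed value: 6
Correct: The correct gradient is 6.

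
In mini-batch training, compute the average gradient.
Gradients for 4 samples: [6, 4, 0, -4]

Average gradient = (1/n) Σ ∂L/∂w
Average gradient = 1.5

Average = (1/4)(6 + 4 + 0 + -4) = 6/4 = 1.5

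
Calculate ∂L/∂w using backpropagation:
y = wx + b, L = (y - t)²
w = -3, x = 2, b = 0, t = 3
∂L/∂w = -36

y = wx + b = (-3)(2) + 0 = -6
∂L/∂y = 2(y - t) = 2(-6 - 3) = -18
∂y/∂w = x = 2
∂L/∂w = ∂L/∂y · ∂y/∂w = -18 × 2 = -36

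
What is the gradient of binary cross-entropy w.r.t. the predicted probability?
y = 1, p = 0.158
∂L/∂p = -6.329

∂L/∂p = -y/p + (1-y)/(1-p) = -1/0.158 + 0 = -6.329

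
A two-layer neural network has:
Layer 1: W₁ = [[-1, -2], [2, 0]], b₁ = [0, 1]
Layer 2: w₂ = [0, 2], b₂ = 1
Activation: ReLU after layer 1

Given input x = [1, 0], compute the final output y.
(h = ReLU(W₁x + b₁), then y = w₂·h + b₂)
y = 7

Layer 1 pre-activation: z₁ = [-1, 3]
After ReLU: h = [0, 3]
Layer 2 output: y = 0×0 + 2×3 + 1 = 7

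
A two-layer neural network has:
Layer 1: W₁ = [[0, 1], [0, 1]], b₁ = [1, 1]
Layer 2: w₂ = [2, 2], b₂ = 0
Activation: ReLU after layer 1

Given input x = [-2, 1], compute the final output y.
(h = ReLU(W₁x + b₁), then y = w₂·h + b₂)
y = 8

Layer 1 pre-activation: z₁ = [2, 2]
After ReLU: h = [2, 2]
Layer 2 output: y = 2×2 + 2×2 + 0 = 8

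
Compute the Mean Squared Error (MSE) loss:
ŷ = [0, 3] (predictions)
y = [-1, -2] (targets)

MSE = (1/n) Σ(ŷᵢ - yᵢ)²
MSE = 13

MSE = (1/2)((0--1)² + (3--2)²) = (1/2)(1 + 25) = 13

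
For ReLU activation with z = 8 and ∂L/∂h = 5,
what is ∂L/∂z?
∂L/∂z = 5

h = ReLU(8) = 8
Since z > 0: ∂h/∂z = 1
∂L/∂z = ∂L/∂h · ∂h/∂z = 5 × 1 = 5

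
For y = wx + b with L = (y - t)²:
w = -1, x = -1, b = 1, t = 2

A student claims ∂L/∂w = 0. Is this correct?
Correct

y = (-1)(-1) + 1 = 2
∂L/∂y = 2(y - t) = 2(2 - 2) = 0
∂y/∂w = x = -1
∂L/∂w = 0 × -1 = 0

Claimed value: 0
Correct: The correct gradient is 0.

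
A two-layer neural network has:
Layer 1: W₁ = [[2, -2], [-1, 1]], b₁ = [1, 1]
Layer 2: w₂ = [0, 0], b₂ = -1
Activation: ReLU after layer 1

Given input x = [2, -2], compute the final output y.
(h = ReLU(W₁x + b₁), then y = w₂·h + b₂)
y = -1

Layer 1 pre-activation: z₁ = [9, -3]
After ReLU: h = [9, 0]
Layer 2 output: y = 0×9 + 0×0 + -1 = -1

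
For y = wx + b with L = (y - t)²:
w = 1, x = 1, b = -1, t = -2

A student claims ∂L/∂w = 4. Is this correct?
Correct

y = (1)(1) + -1 = 0
∂L/∂y = 2(y - t) = 2(0 - -2) = 4
∂y/∂w = x = 1
∂L/∂w = 4 × 1 = 4

Claimed value: 4
Correct: The correct gradient is 4.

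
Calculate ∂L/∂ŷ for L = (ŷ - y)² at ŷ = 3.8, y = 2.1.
∂L/∂ŷ = 3.4

∂L/∂ŷ = 2(ŷ - y) = 2(3.8 - 2.1) = 2(1.7) = 3.4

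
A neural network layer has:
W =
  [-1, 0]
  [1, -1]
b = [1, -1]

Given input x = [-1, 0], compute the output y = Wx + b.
y = [2, -2]

Wx = [-1×-1 + 0×0, 1×-1 + -1×0]
   = [1, -1]
y = Wx + b = [1 + 1, -1 + -1] = [2, -2]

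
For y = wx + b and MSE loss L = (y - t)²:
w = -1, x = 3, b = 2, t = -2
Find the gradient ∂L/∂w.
∂L/∂w = 6

y = wx + b = (-1)(3) + 2 = -1
∂L/∂y = 2(y - t) = 2(-1 - -2) = 2
∂y/∂w = x = 3
∂L/∂w = ∂L/∂y · ∂y/∂w = 2 × 3 = 6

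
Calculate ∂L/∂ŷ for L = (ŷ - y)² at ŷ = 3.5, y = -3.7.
∂L/∂ŷ = 14.4

∂L/∂ŷ = 2(ŷ - y) = 2(3.5 - -3.7) = 2(7.2) = 14.4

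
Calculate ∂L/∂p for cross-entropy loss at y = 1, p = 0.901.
∂L/∂p = -1.11

∂L/∂p = -y/p + (1-y)/(1-p) = -1/0.901 + 0 = -1.11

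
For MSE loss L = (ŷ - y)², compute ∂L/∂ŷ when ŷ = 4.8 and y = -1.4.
∂L/∂ŷ = 12.4

∂L/∂ŷ = 2(ŷ - y) = 2(4.8 - -1.4) = 2(6.2) = 12.4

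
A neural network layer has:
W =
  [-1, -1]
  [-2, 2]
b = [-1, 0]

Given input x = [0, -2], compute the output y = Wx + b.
y = [1, -4]

Wx = [-1×0 + -1×-2, -2×0 + 2×-2]
   = [2, -4]
y = Wx + b = [2 + -1, -4 + 0] = [1, -4]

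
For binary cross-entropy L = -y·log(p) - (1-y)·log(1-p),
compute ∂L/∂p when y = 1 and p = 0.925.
∂L/∂p = -1.081

∂L/∂p = -y/p + (1-y)/(1-p) = -1/0.925 + 0 = -1.081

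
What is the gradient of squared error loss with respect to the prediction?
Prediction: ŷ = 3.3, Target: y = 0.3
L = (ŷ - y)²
∂L/∂ŷ = 6.0

∂L/∂ŷ = 2(ŷ - y) = 2(3.3 - 0.3) = 2(3.0) = 6.0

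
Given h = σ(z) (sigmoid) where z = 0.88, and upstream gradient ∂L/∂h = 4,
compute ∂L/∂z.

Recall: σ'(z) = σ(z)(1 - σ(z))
∂L/∂z = 0.8289

σ(0.88) = 0.7068
σ'(0.88) = σ(0.88)(1 - σ(0.88)) = 0.7068 × 0.2932 = 0.2072
∂L/∂z = ∂L/∂h · σ'(z) = 4 × 0.2072 = 0.8289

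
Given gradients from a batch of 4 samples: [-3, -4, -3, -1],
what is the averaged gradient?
Average gradient = -2.75

Average = (1/4)(-3 + -4 + -3 + -1) = -11/4 = -2.75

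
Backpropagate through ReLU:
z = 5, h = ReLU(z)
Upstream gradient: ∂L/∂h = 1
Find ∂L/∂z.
∂L/∂z = 1

h = ReLU(5) = 5
Since z > 0: ∂h/∂z = 1
∂L/∂z = ∂L/∂h · ∂h/∂z = 1 × 1 = 1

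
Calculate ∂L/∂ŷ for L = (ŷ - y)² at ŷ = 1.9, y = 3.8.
∂L/∂ŷ = -3.8

∂L/∂ŷ = 2(ŷ - y) = 2(1.9 - 3.8) = 2(-1.9) = -3.8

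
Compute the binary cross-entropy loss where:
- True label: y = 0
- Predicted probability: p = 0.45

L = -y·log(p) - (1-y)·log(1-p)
L = 0.5978

L = -0·log(0.45) - 1·log(0.55) = -log(0.55) = 0.5978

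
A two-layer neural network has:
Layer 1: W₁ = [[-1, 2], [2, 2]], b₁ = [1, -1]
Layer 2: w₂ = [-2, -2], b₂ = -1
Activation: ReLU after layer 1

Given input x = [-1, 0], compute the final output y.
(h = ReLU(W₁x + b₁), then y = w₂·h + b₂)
y = -5

Layer 1 pre-activation: z₁ = [2, -3]
After ReLU: h = [2, 0]
Layer 2 output: y = -2×2 + -2×0 + -1 = -5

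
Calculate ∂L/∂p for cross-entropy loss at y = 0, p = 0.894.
∂L/∂p = 9.434

∂L/∂p = -y/p + (1-y)/(1-p) = 0 + 1/0.106 = 9.434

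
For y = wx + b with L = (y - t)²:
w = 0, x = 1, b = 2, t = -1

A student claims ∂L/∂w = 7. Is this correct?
Incorrect

y = (0)(1) + 2 = 2
∂L/∂y = 2(y - t) = 2(2 - -1) = 6
∂y/∂w = x = 1
∂L/∂w = 6 × 1 = 6

Claimed value: 7
Incorrect: The correct gradient is 6.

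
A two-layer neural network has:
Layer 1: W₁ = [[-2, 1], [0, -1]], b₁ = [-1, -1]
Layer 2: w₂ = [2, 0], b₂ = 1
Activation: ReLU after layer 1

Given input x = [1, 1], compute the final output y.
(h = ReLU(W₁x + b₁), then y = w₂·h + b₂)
y = 1

Layer 1 pre-activation: z₁ = [-2, -2]
After ReLU: h = [0, 0]
Layer 2 output: y = 2×0 + 0×0 + 1 = 1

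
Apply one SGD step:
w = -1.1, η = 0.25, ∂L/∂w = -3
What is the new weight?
w_new = -0.35

w_new = w - η·∂L/∂w = -1.1 - 0.25×(-3) = -1.1 - (-0.75) = -0.35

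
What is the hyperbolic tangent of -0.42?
-0.3969

tanh(-0.42) = (e^(-0.42) - e^(0.42))/(e^(-0.42) + e^(0.42)) = -0.3969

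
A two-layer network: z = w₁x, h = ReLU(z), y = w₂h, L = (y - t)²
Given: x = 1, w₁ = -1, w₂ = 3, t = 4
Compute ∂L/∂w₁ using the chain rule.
∂L/∂w₁ = 0

Forward pass:
z = w₁x = -1×1 = -1
h = ReLU(-1) = 0
y = w₂h = 3×0 = 0

Backward pass:
∂L/∂y = 2(y - t) = 2(0 - 4) = -8
∂y/∂h = w₂ = 3
∂h/∂z = 0 (ReLU derivative)
∂z/∂w₁ = x = 1

∂L/∂w₁ = -8 × 3 × 0 × 1 = 0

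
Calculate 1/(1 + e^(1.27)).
0.2193

sigmoid(-1.27) = 1/(1 + e^(1.27)) = 1/(1 + 3.561) = 0.2193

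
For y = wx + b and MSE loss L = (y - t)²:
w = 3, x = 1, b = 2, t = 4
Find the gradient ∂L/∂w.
∂L/∂w = 2

y = wx + b = (3)(1) + 2 = 5
∂L/∂y = 2(y - t) = 2(5 - 4) = 2
∂y/∂w = x = 1
∂L/∂w = ∂L/∂y · ∂y/∂w = 2 × 1 = 2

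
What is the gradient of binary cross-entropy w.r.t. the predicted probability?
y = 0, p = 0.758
∂L/∂p = 4.132

∂L/∂p = -y/p + (1-y)/(1-p) = 0 + 1/0.242 = 4.132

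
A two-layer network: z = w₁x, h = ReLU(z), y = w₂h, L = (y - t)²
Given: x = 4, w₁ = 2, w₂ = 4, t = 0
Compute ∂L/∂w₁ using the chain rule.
∂L/∂w₁ = 1024

Forward pass:
z = w₁x = 2×4 = 8
h = ReLU(8) = 8
y = w₂h = 4×8 = 32

Backward pass:
∂L/∂y = 2(y - t) = 2(32 - 0) = 64
∂y/∂h = w₂ = 4
∂h/∂z = 1 (ReLU derivative)
∂z/∂w₁ = x = 4

∂L/∂w₁ = 64 × 4 × 1 × 4 = 1024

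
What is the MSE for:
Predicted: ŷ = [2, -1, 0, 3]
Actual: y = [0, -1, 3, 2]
MSE = 3.5

MSE = (1/4)((2-0)² + (-1--1)² + (0-3)² + (3-2)²) = (1/4)(4 + 0 + 9 + 1) = 3.5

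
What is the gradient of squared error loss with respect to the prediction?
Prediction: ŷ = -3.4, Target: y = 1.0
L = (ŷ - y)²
∂L/∂ŷ = -8.8

∂L/∂ŷ = 2(ŷ - y) = 2(-3.4 - 1.0) = 2(-4.4) = -8.8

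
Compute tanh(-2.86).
-0.9935

tanh(-2.86) = (e^(-2.86) - e^(2.86))/(e^(-2.86) + e^(2.86)) = -0.9935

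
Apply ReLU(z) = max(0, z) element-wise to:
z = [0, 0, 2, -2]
h = [0, 0, 2, 0]

ReLU applied element-wise: max(0,0)=0, max(0,0)=0, max(0,2)=2, max(0,-2)=0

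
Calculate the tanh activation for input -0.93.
-0.7306

tanh(-0.93) = (e^(-0.93) - e^(0.93))/(e^(-0.93) + e^(0.93)) = -0.7306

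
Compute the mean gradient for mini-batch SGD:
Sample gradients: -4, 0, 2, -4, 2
Average gradient = -0.8

Average = (1/5)(-4 + 0 + 2 + -4 + 2) = -4/5 = -0.8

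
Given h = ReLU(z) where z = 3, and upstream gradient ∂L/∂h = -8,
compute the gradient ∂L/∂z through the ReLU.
∂L/∂z = -8

h = ReLU(3) = 3
Since z > 0: ∂h/∂z = 1
∂L/∂z = ∂L/∂h · ∂h/∂z = -8 × 1 = -8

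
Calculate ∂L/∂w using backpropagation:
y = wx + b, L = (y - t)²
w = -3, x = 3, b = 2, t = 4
∂L/∂w = -66

y = wx + b = (-3)(3) + 2 = -7
∂L/∂y = 2(y - t) = 2(-7 - 4) = -22
∂y/∂w = x = 3
∂L/∂w = ∂L/∂y · ∂y/∂w = -22 × 3 = -66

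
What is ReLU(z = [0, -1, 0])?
h = [0, 0, 0]

ReLU applied element-wise: max(0,0)=0, max(0,-1)=0, max(0,0)=0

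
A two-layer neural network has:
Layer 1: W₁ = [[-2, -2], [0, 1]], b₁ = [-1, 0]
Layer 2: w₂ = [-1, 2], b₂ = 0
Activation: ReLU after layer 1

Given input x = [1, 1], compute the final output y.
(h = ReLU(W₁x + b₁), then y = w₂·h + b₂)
y = 2

Layer 1 pre-activation: z₁ = [-5, 1]
After ReLU: h = [0, 1]
Layer 2 output: y = -1×0 + 2×1 + 0 = 2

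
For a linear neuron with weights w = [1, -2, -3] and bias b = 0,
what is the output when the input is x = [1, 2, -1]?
y = 0

y = (1)(1) + (-2)(2) + (-3)(-1) + 0 = 0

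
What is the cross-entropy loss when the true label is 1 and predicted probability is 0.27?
L = 1.309

L = -1·log(0.27) - 0·log(0.73) = -log(0.27) = 1.309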